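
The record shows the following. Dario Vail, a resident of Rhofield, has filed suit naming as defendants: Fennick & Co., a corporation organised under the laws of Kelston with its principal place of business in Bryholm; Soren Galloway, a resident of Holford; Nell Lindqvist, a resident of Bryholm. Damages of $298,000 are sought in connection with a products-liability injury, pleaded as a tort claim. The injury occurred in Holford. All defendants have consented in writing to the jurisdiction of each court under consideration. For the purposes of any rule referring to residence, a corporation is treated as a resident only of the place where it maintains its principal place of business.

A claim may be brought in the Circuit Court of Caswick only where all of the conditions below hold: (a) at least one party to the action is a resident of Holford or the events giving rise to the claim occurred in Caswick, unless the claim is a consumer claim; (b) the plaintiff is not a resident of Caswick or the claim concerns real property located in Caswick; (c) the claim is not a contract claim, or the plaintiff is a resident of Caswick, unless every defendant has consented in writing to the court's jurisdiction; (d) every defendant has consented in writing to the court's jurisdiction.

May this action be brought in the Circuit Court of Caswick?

The Circuit Court of Caswick:
  (a) Soren Galloway resides in Holford, which satisfies one of the alternatives. Satisfied.
  (b) The plaintiff resides in Rhofield, which is not Caswick, so one alternative holds. Met.
  (c) The claim is a tort claim, not a contract claim, so one alternative holds. Condition met.
  (d) Every defendant has filed written consent. Condition met.
  → Every requirement is satisfied — jurisdiction.

Yes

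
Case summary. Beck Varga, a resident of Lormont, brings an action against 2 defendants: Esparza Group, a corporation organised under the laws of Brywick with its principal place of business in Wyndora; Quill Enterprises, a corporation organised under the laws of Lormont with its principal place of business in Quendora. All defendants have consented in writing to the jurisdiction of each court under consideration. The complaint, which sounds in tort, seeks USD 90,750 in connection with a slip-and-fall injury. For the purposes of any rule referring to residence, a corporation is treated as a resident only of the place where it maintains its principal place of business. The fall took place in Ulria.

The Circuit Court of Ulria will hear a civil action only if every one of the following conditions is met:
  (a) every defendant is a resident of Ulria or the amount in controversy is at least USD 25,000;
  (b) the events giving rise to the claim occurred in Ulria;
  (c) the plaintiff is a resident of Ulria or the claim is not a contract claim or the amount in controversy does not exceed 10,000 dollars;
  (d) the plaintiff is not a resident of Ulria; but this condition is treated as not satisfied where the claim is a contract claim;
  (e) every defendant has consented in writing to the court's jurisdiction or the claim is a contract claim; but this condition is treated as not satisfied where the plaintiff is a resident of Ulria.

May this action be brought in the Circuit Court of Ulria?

Yes

The Circuit Court of Ulria:
  (a) The amount in controversy is 90,750 dollars, which meets the 25,000 dollars floor — that alternative is enough. Condition met.
  (b) The operative events occurred in Ulria. Satisfied.
  (c) The claim is a tort claim, not a contract claim — that alternative is enough. Condition met.
  (d) The plaintiff resides in Lormont, which is not Ulria. And the carve-out is inapplicable — the claim is a tort claim, not a contract claim. Met.
  (e) Every defendant has filed written consent, so one alternative holds. And the carve-out is inapplicable — the plaintiff resides in Lormont, not Ulria. Satisfied.
  → Jurisdiction lies.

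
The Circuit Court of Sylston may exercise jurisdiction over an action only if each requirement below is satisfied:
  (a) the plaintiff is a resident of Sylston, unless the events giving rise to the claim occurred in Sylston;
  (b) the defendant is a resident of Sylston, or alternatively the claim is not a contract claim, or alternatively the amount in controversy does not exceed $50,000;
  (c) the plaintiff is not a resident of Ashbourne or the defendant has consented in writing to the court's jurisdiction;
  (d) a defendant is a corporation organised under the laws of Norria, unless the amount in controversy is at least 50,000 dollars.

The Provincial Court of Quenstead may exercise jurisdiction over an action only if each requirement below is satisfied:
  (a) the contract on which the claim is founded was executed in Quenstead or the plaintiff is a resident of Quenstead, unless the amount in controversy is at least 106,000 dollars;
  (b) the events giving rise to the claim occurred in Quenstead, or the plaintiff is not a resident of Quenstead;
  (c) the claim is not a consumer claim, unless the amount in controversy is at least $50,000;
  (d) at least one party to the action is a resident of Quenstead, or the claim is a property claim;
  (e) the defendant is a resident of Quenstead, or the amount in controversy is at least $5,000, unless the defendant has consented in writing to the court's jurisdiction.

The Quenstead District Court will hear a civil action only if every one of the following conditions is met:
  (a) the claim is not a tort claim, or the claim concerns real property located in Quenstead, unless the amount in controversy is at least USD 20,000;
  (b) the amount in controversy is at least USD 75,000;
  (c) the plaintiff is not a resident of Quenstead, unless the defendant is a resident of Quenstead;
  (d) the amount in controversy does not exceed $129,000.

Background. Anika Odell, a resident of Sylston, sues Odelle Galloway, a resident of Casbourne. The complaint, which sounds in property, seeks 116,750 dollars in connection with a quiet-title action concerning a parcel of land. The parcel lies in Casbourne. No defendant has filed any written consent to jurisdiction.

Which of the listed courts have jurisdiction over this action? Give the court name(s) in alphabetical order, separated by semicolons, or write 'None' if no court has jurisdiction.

the Circuit Court of Sylston; the Provincial Court of Quenstead; the Quenstead District Court

The Circuit Court of Sylston:
  (a) The plaintiff resides in Sylston. Met.
  (b) The claim is a property claim, not a contract claim — that alternative is enough. Met.
  (c) The plaintiff resides in Sylston, which is not Ashbourne, so this disjunct is met. Satisfied.
  (d) No defendant is a corporation. But the amount in controversy is USD 116,750, which meets the 50,000 dollars floor, and the 'unless' clause therefore excuses the requirement. Satisfied.
  → Jurisdiction lies.
The Provincial Court of Quenstead:
  (a) No contract (and hence no place of execution) is alleged; the plaintiff resides in Sylston, not Quenstead — every alternative fails. But the amount in controversy is $116,750, which meets the $106,000 floor, and the 'unless' clause therefore excuses the requirement. Satisfied.
  (b) The plaintiff resides in Sylston, which is not Quenstead, so one alternative holds. Met.
  (c) The claim is a property claim, not a consumer claim. Condition met.
  (d) The claim is a property claim, so this disjunct is met. Condition met.
  (e) The amount in controversy is $116,750, which meets the 5,000 dollars floor — that alternative is enough. Satisfied.
  → All conditions met; jurisdiction exists.
The Quenstead District Court:
  (a) The claim is a property claim, not a tort claim, which satisfies one of the alternatives. Met.
  (b) The amount in controversy is $116,750, which meets the 75,000 dollars floor. Met.
  (c) The plaintiff resides in Sylston, which is not Quenstead. Satisfied.
  (d) The amount in controversy is $116,750, within the USD 129,000 ceiling. Met.
  → The court has jurisdiction.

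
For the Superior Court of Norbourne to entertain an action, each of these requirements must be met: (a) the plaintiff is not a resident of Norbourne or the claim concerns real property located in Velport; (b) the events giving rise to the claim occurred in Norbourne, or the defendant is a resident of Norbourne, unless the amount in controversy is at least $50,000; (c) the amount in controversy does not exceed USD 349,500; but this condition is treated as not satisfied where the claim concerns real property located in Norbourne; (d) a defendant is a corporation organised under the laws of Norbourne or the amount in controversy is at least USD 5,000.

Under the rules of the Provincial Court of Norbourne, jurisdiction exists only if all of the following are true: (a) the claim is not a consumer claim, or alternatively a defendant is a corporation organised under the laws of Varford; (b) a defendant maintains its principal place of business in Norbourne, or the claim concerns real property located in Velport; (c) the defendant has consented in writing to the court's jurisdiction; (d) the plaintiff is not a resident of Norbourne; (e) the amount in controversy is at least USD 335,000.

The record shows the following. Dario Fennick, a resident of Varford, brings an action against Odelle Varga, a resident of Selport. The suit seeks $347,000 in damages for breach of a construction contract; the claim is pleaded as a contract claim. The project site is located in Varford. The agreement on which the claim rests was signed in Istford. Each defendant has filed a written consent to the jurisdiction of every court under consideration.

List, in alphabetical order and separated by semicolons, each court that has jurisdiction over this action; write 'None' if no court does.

the Superior Court of Norbourne

The Superior Court of Norbourne:
  (a) The plaintiff resides in Varford, which is not Norbourne — that alternative is enough. Condition met.
  (b) The operative events occurred in Varford, not Norbourne; the defendant resides in Selport, not Norbourne — every alternative fails. But the amount in controversy is 347,000 dollars, which meets the $50,000 floor, and the 'unless' clause therefore excuses the requirement. Satisfied.
  (c) The amount in controversy is USD 347,000, within the USD 349,500 ceiling. And the carve-out is inapplicable — the claim does not concern real property. Met.
  (d) The amount in controversy is $347,000, which meets the USD 5,000 floor, so this disjunct is met. Satisfied.
  → Every requirement is satisfied — jurisdiction.
The Provincial Court of Norbourne:
  (a) The claim is a contract claim, not a consumer claim, which satisfies one of the alternatives. Met.
  (b) No defendant is a corporation; the claim does not concern real property — every alternative fails. Not met.
  (c) Every defendant has filed written consent. Satisfied.
  (d) The plaintiff resides in Varford, which is not Norbourne. Met.
  (e) The amount in controversy is USD 347,000, which meets the $335,000 floor. Met.
  → Not every requirement is met — no jurisdiction.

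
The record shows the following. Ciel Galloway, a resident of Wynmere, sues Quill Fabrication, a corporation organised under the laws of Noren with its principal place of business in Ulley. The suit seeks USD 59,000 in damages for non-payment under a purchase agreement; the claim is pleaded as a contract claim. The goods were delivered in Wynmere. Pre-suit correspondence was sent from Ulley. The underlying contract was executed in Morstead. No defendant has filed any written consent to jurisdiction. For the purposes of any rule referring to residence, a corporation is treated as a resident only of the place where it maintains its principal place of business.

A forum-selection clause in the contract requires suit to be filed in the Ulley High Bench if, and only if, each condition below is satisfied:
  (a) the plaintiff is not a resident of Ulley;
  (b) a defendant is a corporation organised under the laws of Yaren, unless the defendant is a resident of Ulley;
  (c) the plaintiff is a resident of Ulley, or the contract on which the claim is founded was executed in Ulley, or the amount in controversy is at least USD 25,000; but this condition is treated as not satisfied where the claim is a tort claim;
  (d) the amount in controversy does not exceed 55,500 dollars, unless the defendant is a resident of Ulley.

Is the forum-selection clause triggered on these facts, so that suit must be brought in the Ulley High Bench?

The Ulley High Bench:
  (a) The plaintiff resides in Wynmere, which is not Ulley. Satisfied.
  (b) The corporate defendant(s) are organised in Noren, not Yaren. The proviso rescues it, though: the defendant resides in Ulley. Satisfied.
  (c) The amount in controversy is 59,000 dollars, which meets the $25,000 floor — that alternative is enough. The exception is not triggered, since the claim is a contract claim, not a tort claim. Met.
  (d) The amount in controversy is USD 59,000, above the USD 55,500 ceiling. But the defendant resides in Ulley, and the 'unless' clause therefore excuses the requirement. Condition met.
  → The clause applies.

Yes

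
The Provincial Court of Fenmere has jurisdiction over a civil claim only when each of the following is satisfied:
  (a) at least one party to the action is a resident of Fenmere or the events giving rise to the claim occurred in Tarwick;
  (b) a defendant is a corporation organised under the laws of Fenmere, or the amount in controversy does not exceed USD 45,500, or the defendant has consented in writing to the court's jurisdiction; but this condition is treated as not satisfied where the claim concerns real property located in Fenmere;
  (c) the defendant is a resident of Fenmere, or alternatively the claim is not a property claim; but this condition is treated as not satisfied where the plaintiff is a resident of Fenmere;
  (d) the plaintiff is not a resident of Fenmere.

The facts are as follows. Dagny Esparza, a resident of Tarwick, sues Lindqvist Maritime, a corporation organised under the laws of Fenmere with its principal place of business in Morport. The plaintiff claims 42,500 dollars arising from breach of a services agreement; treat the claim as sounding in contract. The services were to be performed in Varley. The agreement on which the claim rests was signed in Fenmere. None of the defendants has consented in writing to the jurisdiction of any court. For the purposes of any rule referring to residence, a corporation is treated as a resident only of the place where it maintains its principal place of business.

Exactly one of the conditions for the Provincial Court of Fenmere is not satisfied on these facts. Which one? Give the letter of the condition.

(a)

The Provincial Court of Fenmere:
  (a) No party resides in Fenmere; the operative events occurred in Varley, not Tarwick — none of the alternatives is met. Not satisfied.
  (b) Lindqvist Maritime is organised under the laws of Fenmere, so one alternative holds. The exception is not triggered, since the claim does not concern real property. Satisfied.
  (c) The claim is a contract claim, not a property claim, so this disjunct is met. The carve-out does not apply: the plaintiff resides in Tarwick, not Fenmere. Condition met.
  (d) The plaintiff resides in Tarwick, which is not Fenmere. Condition met.
Only condition (a) fails.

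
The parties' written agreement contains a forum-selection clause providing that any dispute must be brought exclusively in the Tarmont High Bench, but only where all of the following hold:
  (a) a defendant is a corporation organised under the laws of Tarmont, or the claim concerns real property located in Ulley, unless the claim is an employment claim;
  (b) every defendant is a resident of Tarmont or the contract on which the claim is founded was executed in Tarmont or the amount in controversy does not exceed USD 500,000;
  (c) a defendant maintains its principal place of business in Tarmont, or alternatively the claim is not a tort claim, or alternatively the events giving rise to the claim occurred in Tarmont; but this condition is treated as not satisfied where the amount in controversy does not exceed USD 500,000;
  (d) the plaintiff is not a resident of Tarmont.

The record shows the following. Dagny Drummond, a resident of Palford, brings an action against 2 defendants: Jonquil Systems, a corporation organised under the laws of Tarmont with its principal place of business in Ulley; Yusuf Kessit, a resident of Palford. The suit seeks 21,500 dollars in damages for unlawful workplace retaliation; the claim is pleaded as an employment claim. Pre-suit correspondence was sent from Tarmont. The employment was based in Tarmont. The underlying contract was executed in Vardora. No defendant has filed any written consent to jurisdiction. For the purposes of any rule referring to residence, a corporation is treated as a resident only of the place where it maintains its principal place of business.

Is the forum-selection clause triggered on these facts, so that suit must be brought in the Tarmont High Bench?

No

The Tarmont High Bench:
  (a) Jonquil Systems is organised under the laws of Tarmont, so this disjunct is met. Condition met.
  (b) The amount in controversy is USD 21,500, within the USD 500,000 ceiling — that alternative is enough. Met.
  (c) The claim is an employment claim, not a tort claim — that alternative is enough. However, the amount in controversy is 21,500 dollars, within the 500,000 dollars ceiling, which falls within the stated exception and so defeats the condition. Fails.
  (d) The plaintiff resides in Palford, which is not Tarmont. Condition met.
  → Forum clause is not triggered.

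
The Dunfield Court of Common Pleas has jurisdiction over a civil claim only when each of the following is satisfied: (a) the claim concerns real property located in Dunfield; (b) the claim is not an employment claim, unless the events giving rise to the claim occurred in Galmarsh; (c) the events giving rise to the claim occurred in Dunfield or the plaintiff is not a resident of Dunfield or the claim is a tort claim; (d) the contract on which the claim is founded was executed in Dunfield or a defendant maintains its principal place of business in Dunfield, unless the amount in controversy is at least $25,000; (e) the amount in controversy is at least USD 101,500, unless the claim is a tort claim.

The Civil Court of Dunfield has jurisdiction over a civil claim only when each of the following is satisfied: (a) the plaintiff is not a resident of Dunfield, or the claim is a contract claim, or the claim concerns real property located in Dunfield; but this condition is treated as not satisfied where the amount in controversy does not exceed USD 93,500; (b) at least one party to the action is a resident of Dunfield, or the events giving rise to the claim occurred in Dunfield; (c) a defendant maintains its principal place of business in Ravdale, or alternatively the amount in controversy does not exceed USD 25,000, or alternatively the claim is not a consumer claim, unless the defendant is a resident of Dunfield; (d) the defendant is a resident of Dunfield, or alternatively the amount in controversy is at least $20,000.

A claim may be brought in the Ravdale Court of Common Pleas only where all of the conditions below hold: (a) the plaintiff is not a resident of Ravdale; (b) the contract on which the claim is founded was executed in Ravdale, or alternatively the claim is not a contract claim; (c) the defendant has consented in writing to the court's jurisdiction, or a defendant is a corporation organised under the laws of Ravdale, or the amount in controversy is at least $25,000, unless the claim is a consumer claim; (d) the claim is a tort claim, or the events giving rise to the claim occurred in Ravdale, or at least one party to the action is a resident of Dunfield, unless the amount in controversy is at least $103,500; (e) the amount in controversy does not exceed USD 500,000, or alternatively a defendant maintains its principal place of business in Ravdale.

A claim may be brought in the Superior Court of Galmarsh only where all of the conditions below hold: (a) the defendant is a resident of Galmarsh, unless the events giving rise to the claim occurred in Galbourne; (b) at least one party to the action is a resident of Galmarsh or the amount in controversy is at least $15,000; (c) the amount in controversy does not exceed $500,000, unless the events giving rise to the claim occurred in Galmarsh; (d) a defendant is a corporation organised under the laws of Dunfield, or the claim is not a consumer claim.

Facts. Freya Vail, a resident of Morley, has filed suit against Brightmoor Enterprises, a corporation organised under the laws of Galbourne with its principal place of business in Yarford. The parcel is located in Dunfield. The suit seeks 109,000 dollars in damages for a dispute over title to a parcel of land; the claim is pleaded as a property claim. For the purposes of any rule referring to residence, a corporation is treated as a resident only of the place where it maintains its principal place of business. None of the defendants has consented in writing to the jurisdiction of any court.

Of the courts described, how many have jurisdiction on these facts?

3

The Dunfield Court of Common Pleas:
  (a) The property lies in Dunfield. Met.
  (b) The claim is a property claim, not an employment claim. Satisfied.
  (c) The operative events occurred in Dunfield, so one alternative holds. Condition met.
  (d) No contract (and hence no place of execution) is alleged; the corporate defendant(s) have their principal place of business in Yarford, not Dunfield — no alternative holds. But the amount in controversy is USD 109,000, which meets the USD 25,000 floor, and the 'unless' clause therefore excuses the requirement. Satisfied.
  (e) The amount in controversy is USD 109,000, which meets the 101,500 dollars floor. Satisfied.
  → Every requirement is satisfied — jurisdiction.
The Civil Court of Dunfield:
  (a) The plaintiff resides in Morley, which is not Dunfield, so one alternative holds. The exception is not triggered, since the amount in controversy is USD 109,000, above the 93,500 dollars ceiling. Satisfied.
  (b) The operative events occurred in Dunfield — that alternative is enough. Met.
  (c) The claim is a property claim, not a consumer claim — that alternative is enough. Satisfied.
  (d) The amount in controversy is USD 109,000, which meets the USD 20,000 floor, so this disjunct is met. Met.
  → Every requirement is satisfied — jurisdiction.
The Ravdale Court of Common Pleas:
  (a) The plaintiff resides in Morley, which is not Ravdale. Condition met.
  (b) The claim is a property claim, not a contract claim — that alternative is enough. Satisfied.
  (c) The amount in controversy is USD 109,000, which meets the $25,000 floor, so this disjunct is met. Condition met.
  (d) The claim is a property claim, not a tort claim; the operative events occurred in Dunfield, not Ravdale; no party resides in Dunfield — no alternative holds. But the amount in controversy is USD 109,000, which meets the $103,500 floor, and the 'unless' clause therefore excuses the requirement. Met.
  (e) The amount in controversy is 109,000 dollars, within the 500,000 dollars ceiling, so one alternative holds. Satisfied.
  → All conditions met; jurisdiction exists.
The Superior Court of Galmarsh:
  (a) The defendant resides in Yarford, not Galmarsh. The proviso offers no rescue either, since the operative events occurred in Dunfield, not Galbourne. Not satisfied.
  (b) The amount in controversy is 109,000 dollars, which meets the $15,000 floor — that alternative is enough. Satisfied.
  (c) The amount in controversy is USD 109,000, within the USD 500,000 ceiling. Satisfied.
  (d) The claim is a property claim, not a consumer claim, so this disjunct is met. Satisfied.
  → The court lacks jurisdiction.
Courts with jurisdiction: the Dunfield Court of Common Pleas, the Civil Court of Dunfield, the Ravdale Court of Common Pleas — 3 in total.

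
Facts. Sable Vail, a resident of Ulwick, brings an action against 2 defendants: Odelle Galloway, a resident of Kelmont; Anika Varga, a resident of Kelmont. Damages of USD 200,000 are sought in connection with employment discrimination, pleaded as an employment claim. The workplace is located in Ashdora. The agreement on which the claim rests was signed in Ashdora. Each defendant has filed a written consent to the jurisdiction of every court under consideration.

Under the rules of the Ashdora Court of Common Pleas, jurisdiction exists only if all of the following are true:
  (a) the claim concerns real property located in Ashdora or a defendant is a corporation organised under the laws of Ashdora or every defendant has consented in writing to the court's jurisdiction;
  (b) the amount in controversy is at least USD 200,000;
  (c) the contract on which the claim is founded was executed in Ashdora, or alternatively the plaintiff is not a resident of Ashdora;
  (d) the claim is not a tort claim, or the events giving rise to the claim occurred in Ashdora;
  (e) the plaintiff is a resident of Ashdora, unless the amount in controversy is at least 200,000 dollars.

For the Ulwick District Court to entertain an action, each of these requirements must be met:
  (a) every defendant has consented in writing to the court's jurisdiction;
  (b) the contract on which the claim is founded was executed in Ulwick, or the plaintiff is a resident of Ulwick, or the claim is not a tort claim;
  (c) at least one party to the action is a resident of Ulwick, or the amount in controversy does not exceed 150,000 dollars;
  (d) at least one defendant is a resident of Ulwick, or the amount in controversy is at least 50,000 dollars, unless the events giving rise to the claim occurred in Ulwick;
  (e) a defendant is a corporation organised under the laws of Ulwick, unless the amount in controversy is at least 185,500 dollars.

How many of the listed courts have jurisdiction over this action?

2

The Ashdora Court of Common Pleas:
  (a) Every defendant has filed written consent, which satisfies one of the alternatives. Condition met.
  (b) The amount in controversy is 200,000 dollars, which meets the $200,000 floor. Satisfied.
  (c) The contract was executed in Ashdora, so this disjunct is met. Condition met.
  (d) The claim is an employment claim, not a tort claim — that alternative is enough. Satisfied.
  (e) The plaintiff resides in Ulwick, not Ashdora. The proviso rescues it, though: the amount in controversy is $200,000, which meets the 200,000 dollars floor. Met.
  → Jurisdiction lies.
The Ulwick District Court:
  (a) Every defendant has filed written consent. Satisfied.
  (b) The plaintiff resides in Ulwick — that alternative is enough. Condition met.
  (c) Sable Vail resides in Ulwick, which satisfies one of the alternatives. Satisfied.
  (d) The amount in controversy is $200,000, which meets the 50,000 dollars floor, so this disjunct is met. Met.
  (e) No defendant is a corporation. However, the amount in controversy is 200,000 dollars, which meets the USD 185,500 floor, so the 'unless' proviso supplies this condition. Satisfied.
  → Jurisdiction lies.
Courts with jurisdiction: the Ashdora Court of Common Pleas, the Ulwick District Court — 2 in total.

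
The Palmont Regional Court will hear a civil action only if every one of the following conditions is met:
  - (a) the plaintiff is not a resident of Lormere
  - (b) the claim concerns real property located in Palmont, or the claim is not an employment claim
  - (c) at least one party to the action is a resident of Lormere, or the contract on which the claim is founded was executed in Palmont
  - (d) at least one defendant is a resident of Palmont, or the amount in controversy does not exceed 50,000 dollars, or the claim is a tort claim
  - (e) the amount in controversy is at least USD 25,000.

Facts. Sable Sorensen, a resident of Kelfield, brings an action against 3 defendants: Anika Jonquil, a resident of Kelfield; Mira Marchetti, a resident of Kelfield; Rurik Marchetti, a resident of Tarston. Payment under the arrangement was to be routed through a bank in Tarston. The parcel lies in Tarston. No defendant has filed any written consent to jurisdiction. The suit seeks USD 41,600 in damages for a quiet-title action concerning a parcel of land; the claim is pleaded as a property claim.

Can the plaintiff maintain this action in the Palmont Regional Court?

The Palmont Regional Court:
  (a) The plaintiff resides in Kelfield, which is not Lormere. Condition met.
  (b) The claim is a property claim, not an employment claim, which satisfies one of the alternatives. Met.
  (c) No party resides in Lormere; no contract (and hence no place of execution) is alleged — no alternative holds. Fails.
  (d) The amount in controversy is 41,600 dollars, within the USD 50,000 ceiling, so one alternative holds. Condition met.
  (e) The amount in controversy is 41,600 dollars, which meets the $25,000 floor. Satisfied.
  → At least one condition fails; no jurisdiction.

No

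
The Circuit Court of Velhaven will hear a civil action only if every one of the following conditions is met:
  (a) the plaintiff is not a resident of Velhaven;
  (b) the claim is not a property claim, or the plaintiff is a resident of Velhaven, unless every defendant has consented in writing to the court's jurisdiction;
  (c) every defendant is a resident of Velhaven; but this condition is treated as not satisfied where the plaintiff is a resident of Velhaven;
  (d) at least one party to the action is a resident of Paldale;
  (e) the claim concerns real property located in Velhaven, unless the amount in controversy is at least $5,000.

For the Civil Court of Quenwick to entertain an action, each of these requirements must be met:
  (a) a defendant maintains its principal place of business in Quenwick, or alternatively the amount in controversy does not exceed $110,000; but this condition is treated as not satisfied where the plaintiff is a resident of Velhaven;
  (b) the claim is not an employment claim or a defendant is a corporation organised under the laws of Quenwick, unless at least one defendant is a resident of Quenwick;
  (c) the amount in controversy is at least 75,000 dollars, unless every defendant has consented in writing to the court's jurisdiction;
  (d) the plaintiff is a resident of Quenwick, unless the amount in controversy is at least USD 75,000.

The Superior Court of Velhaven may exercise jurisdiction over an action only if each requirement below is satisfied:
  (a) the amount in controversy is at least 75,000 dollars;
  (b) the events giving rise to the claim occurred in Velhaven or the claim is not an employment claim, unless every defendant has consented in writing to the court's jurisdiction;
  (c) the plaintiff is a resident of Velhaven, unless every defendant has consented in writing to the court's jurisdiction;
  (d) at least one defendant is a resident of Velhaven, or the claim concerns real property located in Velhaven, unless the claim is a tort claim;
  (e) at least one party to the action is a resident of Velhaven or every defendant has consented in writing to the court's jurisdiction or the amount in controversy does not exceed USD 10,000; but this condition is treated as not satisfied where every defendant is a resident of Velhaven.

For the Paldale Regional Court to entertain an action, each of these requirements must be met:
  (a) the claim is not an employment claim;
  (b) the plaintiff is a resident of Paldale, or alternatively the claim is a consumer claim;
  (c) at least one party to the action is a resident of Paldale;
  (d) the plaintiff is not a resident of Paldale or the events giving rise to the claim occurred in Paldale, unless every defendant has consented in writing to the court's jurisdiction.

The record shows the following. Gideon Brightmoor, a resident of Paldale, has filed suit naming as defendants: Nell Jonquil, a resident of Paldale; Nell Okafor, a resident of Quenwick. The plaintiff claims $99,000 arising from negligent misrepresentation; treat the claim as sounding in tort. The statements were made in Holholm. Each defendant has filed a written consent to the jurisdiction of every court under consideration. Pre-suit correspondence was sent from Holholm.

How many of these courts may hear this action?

The Circuit Court of Velhaven:
  (a) The plaintiff resides in Paldale, which is not Velhaven. Satisfied.
  (b) The claim is a tort claim, not a property claim, so this disjunct is met. Met.
  (c) The defendants reside as follows — Nell Jonquil in Paldale, Nell Okafor in Quenwick — not all in Velhaven. Not satisfied.
  (d) Gideon Brightmoor resides in Paldale. Condition met.
  (e) The claim does not concern real property. However, the amount in controversy is 99,000 dollars, which meets the 5,000 dollars floor, so the 'unless' proviso supplies this condition. Condition met.
  → No jurisdiction.
The Civil Court of Quenwick:
  (a) The amount in controversy is USD 99,000, within the USD 110,000 ceiling, so this disjunct is met. And the carve-out is inapplicable — the plaintiff resides in Paldale, not Velhaven. Condition met.
  (b) The claim is a tort claim, not an employment claim — that alternative is enough. Satisfied.
  (c) The amount in controversy is 99,000 dollars, which meets the 75,000 dollars floor. Condition met.
  (d) The plaintiff resides in Paldale, not Quenwick. The proviso rescues it, though: the amount in controversy is $99,000, which meets the $75,000 floor. Met.
  → Jurisdiction lies.
The Superior Court of Velhaven:
  (a) The amount in controversy is USD 99,000, which meets the 75,000 dollars floor. Satisfied.
  (b) The claim is a tort claim, not an employment claim, which satisfies one of the alternatives. Met.
  (c) The plaintiff resides in Paldale, not Velhaven. However, every defendant has filed written consent, so the 'unless' proviso supplies this condition. Condition met.
  (d) No defendant resides in Velhaven (they reside in Paldale, Quenwick); the claim does not concern real property — no alternative holds. The proviso rescues it, though: the claim is a tort claim. Condition met.
  (e) Every defendant has filed written consent, which satisfies one of the alternatives. And the carve-out is inapplicable — the defendants reside as follows — Nell Jonquil in Paldale, Nell Okafor in Quenwick — not all in Velhaven. Met.
  → The court has jurisdiction.
The Paldale Regional Court:
  (a) The claim is a tort claim, not an employment claim. Satisfied.
  (b) The plaintiff resides in Paldale, so this disjunct is met. Met.
  (c) Gideon Brightmoor resides in Paldale. Condition met.
  (d) The plaintiff resides in Paldale; the operative events occurred in Holholm, not Paldale — every alternative fails. But every defendant has filed written consent, and the 'unless' clause therefore excuses the requirement. Met.
  → Jurisdiction lies.
Courts with jurisdiction: the Civil Court of Quenwick, the Superior Court of Velhaven, the Paldale Regional Court — 3 in total.

3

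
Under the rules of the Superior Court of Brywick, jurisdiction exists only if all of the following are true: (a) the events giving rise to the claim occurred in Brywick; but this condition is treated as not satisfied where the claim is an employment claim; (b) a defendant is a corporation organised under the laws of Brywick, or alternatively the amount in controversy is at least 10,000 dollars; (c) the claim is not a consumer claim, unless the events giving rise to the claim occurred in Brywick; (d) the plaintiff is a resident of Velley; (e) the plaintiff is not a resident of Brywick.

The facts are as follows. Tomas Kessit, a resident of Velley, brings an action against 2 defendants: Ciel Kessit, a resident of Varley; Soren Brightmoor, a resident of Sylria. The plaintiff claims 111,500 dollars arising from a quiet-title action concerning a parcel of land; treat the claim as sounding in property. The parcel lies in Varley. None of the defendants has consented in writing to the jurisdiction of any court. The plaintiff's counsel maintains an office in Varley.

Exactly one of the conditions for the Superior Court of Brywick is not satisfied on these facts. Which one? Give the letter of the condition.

(a)

The Superior Court of Brywick:
  (a) The operative events occurred in Varley, not Brywick. Not satisfied.
  (b) The amount in controversy is USD 111,500, which meets the 10,000 dollars floor, so this disjunct is met. Met.
  (c) The claim is a property claim, not a consumer claim. Condition met.
  (d) The plaintiff resides in Velley. Condition met.
  (e) The plaintiff resides in Velley, which is not Brywick. Satisfied.
Only condition (a) fails.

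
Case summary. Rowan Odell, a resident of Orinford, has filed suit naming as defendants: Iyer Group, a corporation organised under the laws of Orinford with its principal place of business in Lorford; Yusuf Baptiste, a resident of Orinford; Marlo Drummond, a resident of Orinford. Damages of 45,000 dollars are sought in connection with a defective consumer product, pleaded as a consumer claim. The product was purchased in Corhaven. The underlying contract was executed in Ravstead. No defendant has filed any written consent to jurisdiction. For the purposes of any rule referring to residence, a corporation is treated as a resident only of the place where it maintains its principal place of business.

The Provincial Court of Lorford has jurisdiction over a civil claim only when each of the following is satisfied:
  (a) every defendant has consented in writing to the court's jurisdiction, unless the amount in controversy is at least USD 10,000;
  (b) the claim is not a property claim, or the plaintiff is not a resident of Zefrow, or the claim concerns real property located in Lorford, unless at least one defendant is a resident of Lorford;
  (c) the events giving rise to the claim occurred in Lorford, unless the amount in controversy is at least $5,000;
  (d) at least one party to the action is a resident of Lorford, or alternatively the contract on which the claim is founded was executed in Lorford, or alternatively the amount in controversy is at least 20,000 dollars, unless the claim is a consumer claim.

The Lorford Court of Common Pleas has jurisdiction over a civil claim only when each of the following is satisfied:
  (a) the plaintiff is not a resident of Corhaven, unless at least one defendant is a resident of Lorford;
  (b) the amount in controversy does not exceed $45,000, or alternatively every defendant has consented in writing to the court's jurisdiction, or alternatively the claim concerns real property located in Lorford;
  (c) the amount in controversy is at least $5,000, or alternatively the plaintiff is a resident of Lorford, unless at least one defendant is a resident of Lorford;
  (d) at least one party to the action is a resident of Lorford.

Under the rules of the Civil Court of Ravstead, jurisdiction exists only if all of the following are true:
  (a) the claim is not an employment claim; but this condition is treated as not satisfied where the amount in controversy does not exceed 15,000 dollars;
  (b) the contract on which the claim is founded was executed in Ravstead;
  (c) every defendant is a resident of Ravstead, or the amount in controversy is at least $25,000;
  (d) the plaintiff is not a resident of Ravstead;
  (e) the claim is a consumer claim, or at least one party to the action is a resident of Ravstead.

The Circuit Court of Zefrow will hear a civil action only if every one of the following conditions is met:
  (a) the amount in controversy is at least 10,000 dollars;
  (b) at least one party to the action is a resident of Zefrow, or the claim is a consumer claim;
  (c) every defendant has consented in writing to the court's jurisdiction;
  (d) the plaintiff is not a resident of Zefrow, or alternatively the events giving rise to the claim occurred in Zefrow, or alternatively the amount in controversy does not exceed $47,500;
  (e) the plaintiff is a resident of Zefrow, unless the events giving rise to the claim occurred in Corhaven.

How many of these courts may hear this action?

3

The Provincial Court of Lorford:
  (a) No such written consent has been filed. However, the amount in controversy is 45,000 dollars, which meets the $10,000 floor, so the 'unless' proviso supplies this condition. Condition met.
  (b) The claim is a consumer claim, not a property claim, so this disjunct is met. Satisfied.
  (c) The operative events occurred in Corhaven, not Lorford. However, the amount in controversy is $45,000, which meets the USD 5,000 floor, so the 'unless' proviso supplies this condition. Met.
  (d) Iyer Group resides in Lorford, so this disjunct is met. Met.
  → All conditions met; jurisdiction exists.
The Lorford Court of Common Pleas:
  (a) The plaintiff resides in Orinford, which is not Corhaven. Condition met.
  (b) The amount in controversy is USD 45,000, within the USD 45,000 ceiling, which satisfies one of the alternatives. Satisfied.
  (c) The amount in controversy is $45,000, which meets the $5,000 floor, so this disjunct is met. Satisfied.
  (d) Iyer Group resides in Lorford. Satisfied.
  → Jurisdiction lies.
The Civil Court of Ravstead:
  (a) The claim is a consumer claim, not an employment claim. And the carve-out is inapplicable — the amount in controversy is USD 45,000, above the 15,000 dollars ceiling. Met.
  (b) The contract was executed in Ravstead. Condition met.
  (c) The amount in controversy is USD 45,000, which meets the $25,000 floor, which satisfies one of the alternatives. Met.
  (d) The plaintiff resides in Orinford, which is not Ravstead. Satisfied.
  (e) The claim is a consumer claim — that alternative is enough. Met.
  → Every requirement is satisfied — jurisdiction.
The Circuit Court of Zefrow:
  (a) The amount in controversy is $45,000, which meets the $10,000 floor. Met.
  (b) The claim is a consumer claim — that alternative is enough. Condition met.
  (c) No such written consent has been filed. Not met.
  (d) The plaintiff resides in Orinford, which is not Zefrow, which satisfies one of the alternatives. Condition met.
  (e) The plaintiff resides in Orinford, not Zefrow. The proviso rescues it, though: the operative events occurred in Corhaven. Satisfied.
  → The court lacks jurisdiction.
Courts with jurisdiction: the Provincial Court of Lorford, the Lorford Court of Common Pleas, the Civil Court of Ravstead — 3 in total.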